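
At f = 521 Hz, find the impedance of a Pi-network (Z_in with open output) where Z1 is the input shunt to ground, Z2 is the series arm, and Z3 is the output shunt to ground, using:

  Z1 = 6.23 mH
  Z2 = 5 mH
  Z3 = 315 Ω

Step 1 — Angular frequency: ω = 2π·f = 2π·521 = 3274 rad/s.
Step 2 — Component impedances:
  Z1: Z = jωL = j·3274·0.00623 = 0 + j20.39 Ω
  Z2: Z = jωL = j·3274·0.005 = 0 + j16.37 Ω
  Z3: Z = R = 315 Ω
Step 3 — With open output, the series arm Z2 and the output shunt Z3 appear in series to ground: Z2 + Z3 = 315 + j16.37 Ω.
Step 4 — Parallel with input shunt Z1: Z_in = Z1 || (Z2 + Z3) = 1.303 + j20.24 Ω = 20.28∠86.3° Ω.

Z = 1.303 + j20.24 Ω = 20.28∠86.3° Ω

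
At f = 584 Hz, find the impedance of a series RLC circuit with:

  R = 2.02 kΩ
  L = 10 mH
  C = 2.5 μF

Step 1 — Angular frequency: ω = 2π·f = 2π·584 = 3669 rad/s.
Step 2 — Component impedances:
  R: Z = R = 2020 Ω
  L: Z = jωL = j·3669·0.01 = 0 + j36.69 Ω
  C: Z = 1/(jωC) = -j/(ω·C) = 0 - j109 Ω
Step 3 — Series combination: Z_total = R + L + C = 2020 - j72.32 Ω = 2021∠-2.1° Ω.

Z = 2020 - j72.32 Ω = 2021∠-2.1° Ω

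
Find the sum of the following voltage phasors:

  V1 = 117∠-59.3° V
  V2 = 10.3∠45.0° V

Step 1 — Convert each phasor to rectangular form:
  V1 = 117·(cos(-59.3°) + j·sin(-59.3°)) = 59.73 - j100.6 V
  V2 = 10.3·(cos(45.0°) + j·sin(45.0°)) = 7.283 + j7.283 V
Step 2 — Sum components: V_total = 67.02 - j93.32 V.
Step 3 — Convert to polar: |V_total| = 114.9 V, ∠V_total = -54.3°.

V_total = 114.9∠-54.3° V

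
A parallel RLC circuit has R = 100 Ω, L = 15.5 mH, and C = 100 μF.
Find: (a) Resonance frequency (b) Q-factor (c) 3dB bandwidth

Step 1 — Resonance: ω₀ = 1/√(LC) = 1/√(0.0155·0.0001) = 803.2 rad/s.
Step 2 — f₀ = ω₀/(2π) = 127.8 Hz.
Step 3 — Parallel Q: Q = R/(ω₀L) = 100/(803.2·0.0155) = 8.032.
Step 4 — Bandwidth: Δω = ω₀/Q = 100 rad/s; BW = Δω/(2π) = 15.92 Hz.

(a) f₀ = 127.8 Hz  (b) Q = 8.032  (c) BW = 15.92 Hz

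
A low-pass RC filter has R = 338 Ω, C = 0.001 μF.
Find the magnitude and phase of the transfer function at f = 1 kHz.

Step 1 — Angular frequency: ω = 2π·1000 = 6283 rad/s.
Step 2 — Transfer function: H(jω) = 1/(1 + jωRC).
Step 3 — Denominator: 1 + jωRC = 1 + j·6283·338·1e-09 = 1 + j0.002124.
Step 4 — H = 1 - j0.002124.
Step 5 — Magnitude: |H| = 1 (-0.0 dB); phase: φ = -0.1°.

|H| = 1 (-0.0 dB), φ = -0.1°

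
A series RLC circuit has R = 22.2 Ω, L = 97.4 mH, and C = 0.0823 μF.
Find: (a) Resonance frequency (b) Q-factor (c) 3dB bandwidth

Step 1 — Resonance condition Im(Z)=0 gives ω₀ = 1/√(LC).
Step 2 — ω₀ = 1/√(0.0974·8.23e-08) = 1.117e+04 rad/s.
Step 3 — f₀ = ω₀/(2π) = 1778 Hz.
Step 4 — Series Q: Q = ω₀L/R = 1.117e+04·0.0974/22.2 = 49.
Step 5 — 3dB bandwidth: Δω = ω₀/Q = 227.9 rad/s; BW = Δω/(2π) = 36.28 Hz.

(a) f₀ = 1778 Hz  (b) Q = 49  (c) BW = 36.28 Hz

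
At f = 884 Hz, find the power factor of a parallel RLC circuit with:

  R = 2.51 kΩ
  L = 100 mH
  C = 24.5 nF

Step 1 — Angular frequency: ω = 2π·f = 2π·884 = 5554 rad/s.
Step 2 — Component impedances:
  R: Z = R = 2510 Ω
  L: Z = jωL = j·5554·0.1 = 0 + j555.4 Ω
  C: Z = 1/(jωC) = -j/(ω·C) = 0 - j7349 Ω
Step 3 — Parallel combination: 1/Z_total = 1/R + 1/L + 1/C; Z_total = 136 + j568.3 Ω = 584.3∠76.5° Ω.
Step 4 — Power factor: PF = cos(φ) = Re(Z)/|Z| = 136/584.3 = 0.2328.
Step 5 — Type: Im(Z) = 568.3 ⇒ lagging (phase φ = 76.5°).

PF = 0.2328 (lagging, φ = 76.5°)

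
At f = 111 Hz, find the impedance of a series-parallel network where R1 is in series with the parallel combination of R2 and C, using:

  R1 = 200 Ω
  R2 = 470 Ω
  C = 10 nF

Step 1 — Angular frequency: ω = 2π·f = 2π·111 = 697.4 rad/s.
Step 2 — Component impedances:
  R1: Z = R = 200 Ω
  R2: Z = R = 470 Ω
  C: Z = 1/(jωC) = -j/(ω·C) = 0 - j1.434e+05 Ω
Step 3 — Parallel branch: R2 || C = 1/(1/R2 + 1/C) = 470 - j1.541 Ω.
Step 4 — Series with R1: Z_total = R1 + (R2 || C) = 670 - j1.541 Ω = 670∠-0.1° Ω.

Z = 670 - j1.541 Ω = 670∠-0.1° Ω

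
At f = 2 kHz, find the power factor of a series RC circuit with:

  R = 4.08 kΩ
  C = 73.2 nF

Step 1 — Angular frequency: ω = 2π·f = 2π·2000 = 1.257e+04 rad/s.
Step 2 — Component impedances:
  R: Z = R = 4080 Ω
  C: Z = 1/(jωC) = -j/(ω·C) = 0 - j1087 Ω
Step 3 — Series combination: Z_total = R + C = 4080 - j1087 Ω = 4222∠-14.9° Ω.
Step 4 — Power factor: PF = cos(φ) = Re(Z)/|Z| = 4080/4222.3 = 0.9663.
Step 5 — Type: Im(Z) = -1087 ⇒ leading (phase φ = -14.9°).

PF = 0.9663 (leading, φ = -14.9°)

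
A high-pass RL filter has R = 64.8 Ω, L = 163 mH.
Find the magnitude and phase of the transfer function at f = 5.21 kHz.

Step 1 — Angular frequency: ω = 2π·5210 = 3.274e+04 rad/s.
Step 2 — Transfer function: H(jω) = jωL/(R + jωL).
Step 3 — Numerator jωL = j·5336; denominator R + jωL = 64.8 + j5336.
Step 4 — H = 0.9999 + j0.01214.
Step 5 — Magnitude: |H| = 0.9999 (-0.0 dB); phase: φ = 0.7°.

|H| = 0.9999 (-0.0 dB), φ = 0.7°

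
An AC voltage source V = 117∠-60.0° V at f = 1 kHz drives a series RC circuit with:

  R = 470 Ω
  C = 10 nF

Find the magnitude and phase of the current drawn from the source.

Step 1 — Angular frequency: ω = 2π·f = 2π·1000 = 6283 rad/s.
Step 2 — Component impedances:
  R: Z = R = 470 Ω
  C: Z = 1/(jωC) = -j/(ω·C) = 0 - j1.592e+04 Ω
Step 3 — Series combination: Z_total = R + C = 470 - j1.592e+04 Ω = 1.592e+04∠-88.3° Ω.
Step 4 — Source phasor: V = 117∠-60.0° V = 58.5 - j101.3 V.
Step 5 — Ohm's law: I = V / Z_total = (58.5 - j101.3) / (470 - j1.592e+04) = 0.006469 + j0.003485 A.
Step 6 — Convert to polar: |I| = 0.007348 A, ∠I = 28.3°.

I = 0.007348∠28.3° A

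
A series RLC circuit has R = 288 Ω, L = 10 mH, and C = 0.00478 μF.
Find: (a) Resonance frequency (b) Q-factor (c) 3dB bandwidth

Step 1 — Resonance: ω₀ = 1/√(LC) = 1/√(0.01·4.78e-09) = 1.446e+05 rad/s.
Step 2 — f₀ = ω₀/(2π) = 2.302e+04 Hz.
Step 3 — Series Q: Q = ω₀L/R = 1.446e+05·0.01/288 = 5.022.
Step 4 — Bandwidth: Δω = ω₀/Q = 2.88e+04 rad/s; BW = Δω/(2π) = 4584 Hz.

(a) f₀ = 2.302e+04 Hz  (b) Q = 5.022  (c) BW = 4584 Hz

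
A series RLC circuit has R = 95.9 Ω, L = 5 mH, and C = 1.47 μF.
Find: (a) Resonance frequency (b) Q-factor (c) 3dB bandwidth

Step 1 — Resonance condition Im(Z)=0 gives ω₀ = 1/√(LC).
Step 2 — ω₀ = 1/√(0.005·1.47e-06) = 1.166e+04 rad/s.
Step 3 — f₀ = ω₀/(2π) = 1856 Hz.
Step 4 — Series Q: Q = ω₀L/R = 1.166e+04·0.005/95.9 = 0.6081.
Step 5 — 3dB bandwidth: Δω = ω₀/Q = 1.918e+04 rad/s; BW = Δω/(2π) = 3053 Hz.

(a) f₀ = 1856 Hz  (b) Q = 0.6081  (c) BW = 3053 Hz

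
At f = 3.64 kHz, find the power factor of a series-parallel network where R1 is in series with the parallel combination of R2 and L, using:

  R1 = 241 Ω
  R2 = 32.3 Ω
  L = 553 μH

Step 1 — Angular frequency: ω = 2π·f = 2π·3640 = 2.287e+04 rad/s.
Step 2 — Component impedances:
  R1: Z = R = 241 Ω
  R2: Z = R = 32.3 Ω
  L: Z = jωL = j·2.287e+04·0.000553 = 0 + j12.65 Ω
Step 3 — Parallel branch: R2 || L = 1/(1/R2 + 1/L) = 4.294 + j10.97 Ω.
Step 4 — Series with R1: Z_total = R1 + (R2 || L) = 245.3 + j10.97 Ω = 245.5∠2.6° Ω.
Step 5 — Power factor: PF = cos(φ) = Re(Z)/|Z| = 245.29/245.54 = 0.999.
Step 6 — Type: Im(Z) = 10.97 ⇒ lagging (phase φ = 2.6°).

PF = 0.999 (lagging, φ = 2.6°)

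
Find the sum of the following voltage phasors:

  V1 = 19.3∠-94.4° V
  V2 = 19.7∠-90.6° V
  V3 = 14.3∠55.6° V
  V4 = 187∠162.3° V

Step 1 — Convert each phasor to rectangular form:
  V1 = 19.3·(cos(-94.4°) + j·sin(-94.4°)) = -1.481 - j19.24 V
  V2 = 19.7·(cos(-90.6°) + j·sin(-90.6°)) = -0.2063 - j19.7 V
  V3 = 14.3·(cos(55.6°) + j·sin(55.6°)) = 8.079 + j11.8 V
  V4 = 187·(cos(162.3°) + j·sin(162.3°)) = -178.1 + j56.85 V
Step 2 — Sum components: V_total = -171.8 + j29.71 V.
Step 3 — Convert to polar: |V_total| = 174.3 V, ∠V_total = 170.2°.

V_total = 174.3∠170.2° V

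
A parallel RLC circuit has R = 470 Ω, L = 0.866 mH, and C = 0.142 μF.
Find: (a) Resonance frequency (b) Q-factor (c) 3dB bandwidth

Step 1 — Resonance: ω₀ = 1/√(LC) = 1/√(0.000866·1.42e-07) = 9.018e+04 rad/s.
Step 2 — f₀ = ω₀/(2π) = 1.435e+04 Hz.
Step 3 — Parallel Q: Q = R/(ω₀L) = 470/(9.018e+04·0.000866) = 6.018.
Step 4 — Bandwidth: Δω = ω₀/Q = 1.498e+04 rad/s; BW = Δω/(2π) = 2385 Hz.

(a) f₀ = 1.435e+04 Hz  (b) Q = 6.018  (c) BW = 2385 Hz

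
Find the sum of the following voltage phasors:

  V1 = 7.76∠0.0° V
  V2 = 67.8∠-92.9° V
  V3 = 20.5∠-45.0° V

Step 1 — Convert each phasor to rectangular form:
  V1 = 7.76·(cos(0.0°) + j·sin(0.0°)) = 7.76 V
  V2 = 67.8·(cos(-92.9°) + j·sin(-92.9°)) = -3.43 - j67.71 V
  V3 = 20.5·(cos(-45.0°) + j·sin(-45.0°)) = 14.5 - j14.5 V
Step 2 — Sum components: V_total = 18.83 - j82.21 V.
Step 3 — Convert to polar: |V_total| = 84.34 V, ∠V_total = -77.1°.

V_total = 84.34∠-77.1° V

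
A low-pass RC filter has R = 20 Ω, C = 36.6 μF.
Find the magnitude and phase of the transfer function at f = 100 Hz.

Step 1 — Angular frequency: ω = 2π·100 = 628.3 rad/s.
Step 2 — Transfer function: H(jω) = 1/(1 + jωRC).
Step 3 — Denominator: 1 + jωRC = 1 + j·628.3·20·3.66e-05 = 1 + j0.4599.
Step 4 — H = 0.8254 - j0.3796.
Step 5 — Magnitude: |H| = 0.9085 (-0.8 dB); phase: φ = -24.7°.

|H| = 0.9085 (-0.8 dB), φ = -24.7°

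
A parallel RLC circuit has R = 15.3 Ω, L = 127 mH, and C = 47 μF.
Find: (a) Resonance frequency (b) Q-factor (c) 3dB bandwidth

Step 1 — Resonance: ω₀ = 1/√(LC) = 1/√(0.127·4.7e-05) = 409.3 rad/s.
Step 2 — f₀ = ω₀/(2π) = 65.14 Hz.
Step 3 — Parallel Q: Q = R/(ω₀L) = 15.3/(409.3·0.127) = 0.2943.
Step 4 — Bandwidth: Δω = ω₀/Q = 1391 rad/s; BW = Δω/(2π) = 221.3 Hz.

(a) f₀ = 65.14 Hz  (b) Q = 0.2943  (c) BW = 221.3 Hz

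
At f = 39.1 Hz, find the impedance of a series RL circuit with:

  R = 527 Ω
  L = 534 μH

Step 1 — Angular frequency: ω = 2π·f = 2π·39.1 = 245.7 rad/s.
Step 2 — Component impedances:
  R: Z = R = 527 Ω
  L: Z = jωL = j·245.7·0.000534 = 0 + j0.1312 Ω
Step 3 — Series combination: Z_total = R + L = 527 + j0.1312 Ω = 527∠0.0° Ω.

Z = 527 + j0.1312 Ω = 527∠0.0° Ω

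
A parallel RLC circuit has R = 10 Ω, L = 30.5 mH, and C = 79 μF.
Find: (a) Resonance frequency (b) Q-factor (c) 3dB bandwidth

Step 1 — Resonance: ω₀ = 1/√(LC) = 1/√(0.0305·7.9e-05) = 644.2 rad/s.
Step 2 — f₀ = ω₀/(2π) = 102.5 Hz.
Step 3 — Parallel Q: Q = R/(ω₀L) = 10/(644.2·0.0305) = 0.5089.
Step 4 — Bandwidth: Δω = ω₀/Q = 1266 rad/s; BW = Δω/(2π) = 201.5 Hz.

(a) f₀ = 102.5 Hz  (b) Q = 0.5089  (c) BW = 201.5 Hz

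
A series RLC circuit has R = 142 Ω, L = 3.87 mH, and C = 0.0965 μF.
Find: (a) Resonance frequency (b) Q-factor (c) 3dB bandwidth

Step 1 — Resonance condition Im(Z)=0 gives ω₀ = 1/√(LC).
Step 2 — ω₀ = 1/√(0.00387·9.65e-08) = 5.175e+04 rad/s.
Step 3 — f₀ = ω₀/(2π) = 8236 Hz.
Step 4 — Series Q: Q = ω₀L/R = 5.175e+04·0.00387/142 = 1.41.
Step 5 — 3dB bandwidth: Δω = ω₀/Q = 3.669e+04 rad/s; BW = Δω/(2π) = 5840 Hz.

(a) f₀ = 8236 Hz  (b) Q = 1.41  (c) BW = 5840 Hz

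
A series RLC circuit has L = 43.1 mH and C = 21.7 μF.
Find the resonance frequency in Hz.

Step 1 — Resonance condition Im(Z)=0 gives ω₀ = 1/√(LC).
Step 2 — ω₀ = 1/√(0.0431·2.17e-05) = 1034 rad/s.
Step 3 — f₀ = ω₀/(2π) = 164.6 Hz.

f₀ = 164.6 Hz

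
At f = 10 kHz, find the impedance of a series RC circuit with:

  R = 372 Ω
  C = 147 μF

Step 1 — Angular frequency: ω = 2π·f = 2π·1e+04 = 6.283e+04 rad/s.
Step 2 — Component impedances:
  R: Z = R = 372 Ω
  C: Z = 1/(jωC) = -j/(ω·C) = 0 - j0.1083 Ω
Step 3 — Series combination: Z_total = R + C = 372 - j0.1083 Ω = 372∠-0.0° Ω.

Z = 372 - j0.1083 Ω = 372∠-0.0° Ω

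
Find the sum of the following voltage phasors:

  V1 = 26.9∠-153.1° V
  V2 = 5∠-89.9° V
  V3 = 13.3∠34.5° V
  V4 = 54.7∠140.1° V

Step 1 — Convert each phasor to rectangular form:
  V1 = 26.9·(cos(-153.1°) + j·sin(-153.1°)) = -23.99 - j12.17 V
  V2 = 5·(cos(-89.9°) + j·sin(-89.9°)) = 0.008727 - j5 V
  V3 = 13.3·(cos(34.5°) + j·sin(34.5°)) = 10.96 + j7.533 V
  V4 = 54.7·(cos(140.1°) + j·sin(140.1°)) = -41.96 + j35.09 V
Step 2 — Sum components: V_total = -54.98 + j25.45 V.
Step 3 — Convert to polar: |V_total| = 60.59 V, ∠V_total = 155.2°.

V_total = 60.59∠155.2° V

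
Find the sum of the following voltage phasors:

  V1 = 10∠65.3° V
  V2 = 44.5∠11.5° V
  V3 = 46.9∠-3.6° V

Step 1 — Convert each phasor to rectangular form:
  V1 = 10·(cos(65.3°) + j·sin(65.3°)) = 4.179 + j9.085 V
  V2 = 44.5·(cos(11.5°) + j·sin(11.5°)) = 43.61 + j8.872 V
  V3 = 46.9·(cos(-3.6°) + j·sin(-3.6°)) = 46.81 - j2.945 V
Step 2 — Sum components: V_total = 94.59 + j15.01 V.
Step 3 — Convert to polar: |V_total| = 95.78 V, ∠V_total = 9.0°.

V_total = 95.78∠9.0° V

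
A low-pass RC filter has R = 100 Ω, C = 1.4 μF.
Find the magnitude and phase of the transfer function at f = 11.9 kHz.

Step 1 — Angular frequency: ω = 2π·1.19e+04 = 7.477e+04 rad/s.
Step 2 — Transfer function: H(jω) = 1/(1 + jωRC).
Step 3 — Denominator: 1 + jωRC = 1 + j·7.477e+04·100·1.4e-06 = 1 + j10.47.
Step 4 — H = 0.009044 - j0.09467.
Step 5 — Magnitude: |H| = 0.0951 (-20.4 dB); phase: φ = -84.5°.

|H| = 0.0951 (-20.4 dB), φ = -84.5°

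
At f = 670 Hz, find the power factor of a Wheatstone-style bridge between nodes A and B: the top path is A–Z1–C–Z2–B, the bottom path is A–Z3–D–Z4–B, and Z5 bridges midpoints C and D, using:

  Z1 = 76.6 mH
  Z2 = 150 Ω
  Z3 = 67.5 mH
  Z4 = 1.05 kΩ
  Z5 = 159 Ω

Step 1 — Angular frequency: ω = 2π·f = 2π·670 = 4210 rad/s.
Step 2 — Component impedances:
  Z1: Z = jωL = j·4210·0.0766 = 0 + j322.5 Ω
  Z2: Z = R = 150 Ω
  Z3: Z = jωL = j·4210·0.0675 = 0 + j284.2 Ω
  Z4: Z = R = 1050 Ω
  Z5: Z = R = 159 Ω
Step 3 — Bridge requires nodal analysis (the Z5 bridge couples midpoints C and D, so the two paths cannot be reduced to a simple series/parallel combination). Setting node B to ground and injecting 1 A at node A, the 3-node admittance system at A, C, D solves to V_A = Z_AB = 153.3 + j156.1 Ω = 218.8∠45.5° Ω.
Step 4 — Power factor: PF = cos(φ) = Re(Z)/|Z| = 153.28/218.81 = 0.7005.
Step 5 — Type: Im(Z) = 156.1 ⇒ lagging (phase φ = 45.5°).

PF = 0.7005 (lagging, φ = 45.5°)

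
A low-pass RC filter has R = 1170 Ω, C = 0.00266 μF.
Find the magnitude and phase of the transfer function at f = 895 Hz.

Step 1 — Angular frequency: ω = 2π·895 = 5623 rad/s.
Step 2 — Transfer function: H(jω) = 1/(1 + jωRC).
Step 3 — Denominator: 1 + jωRC = 1 + j·5623·1170·2.66e-09 = 1 + j0.0175.
Step 4 — H = 0.9997 - j0.0175.
Step 5 — Magnitude: |H| = 0.9998 (-0.0 dB); phase: φ = -1.0°.

|H| = 0.9998 (-0.0 dB), φ = -1.0°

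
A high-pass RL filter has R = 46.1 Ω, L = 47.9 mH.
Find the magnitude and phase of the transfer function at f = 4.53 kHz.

Step 1 — Angular frequency: ω = 2π·4530 = 2.846e+04 rad/s.
Step 2 — Transfer function: H(jω) = jωL/(R + jωL).
Step 3 — Numerator jωL = j·1363; denominator R + jωL = 46.1 + j1363.
Step 4 — H = 0.9989 + j0.03377.
Step 5 — Magnitude: |H| = 0.9994 (-0.0 dB); phase: φ = 1.9°.

|H| = 0.9994 (-0.0 dB), φ = 1.9°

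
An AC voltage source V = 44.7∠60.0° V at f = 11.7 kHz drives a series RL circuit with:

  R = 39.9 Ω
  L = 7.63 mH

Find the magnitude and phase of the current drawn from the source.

Step 1 — Angular frequency: ω = 2π·f = 2π·1.17e+04 = 7.351e+04 rad/s.
Step 2 — Component impedances:
  R: Z = R = 39.9 Ω
  L: Z = jωL = j·7.351e+04·0.00763 = 0 + j560.9 Ω
Step 3 — Series combination: Z_total = R + L = 39.9 + j560.9 Ω = 562.3∠85.9° Ω.
Step 4 — Source phasor: V = 44.7∠60.0° V = 22.35 + j38.71 V.
Step 5 — Ohm's law: I = V / Z_total = (22.35 + j38.71) / (39.9 + j560.9) = 0.07149 - j0.03476 A.
Step 6 — Convert to polar: |I| = 0.07949 A, ∠I = -25.9°.

I = 0.07949∠-25.9° A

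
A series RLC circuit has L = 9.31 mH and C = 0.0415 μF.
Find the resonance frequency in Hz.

Step 1 — Resonance condition Im(Z)=0 gives ω₀ = 1/√(LC).
Step 2 — ω₀ = 1/√(0.00931·4.15e-08) = 5.087e+04 rad/s.
Step 3 — f₀ = ω₀/(2π) = 8097 Hz.

f₀ = 8097 Hz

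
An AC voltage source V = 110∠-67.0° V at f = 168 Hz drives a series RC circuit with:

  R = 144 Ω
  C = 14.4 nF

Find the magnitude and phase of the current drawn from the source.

Step 1 — Angular frequency: ω = 2π·f = 2π·168 = 1056 rad/s.
Step 2 — Component impedances:
  R: Z = R = 144 Ω
  C: Z = 1/(jωC) = -j/(ω·C) = 0 - j6.579e+04 Ω
Step 3 — Series combination: Z_total = R + C = 144 - j6.579e+04 Ω = 6.579e+04∠-89.9° Ω.
Step 4 — Source phasor: V = 110∠-67.0° V = 42.98 - j101.3 V.
Step 5 — Ohm's law: I = V / Z_total = (42.98 - j101.3) / (144 - j6.579e+04) = 0.001541 + j0.0006499 A.
Step 6 — Convert to polar: |I| = 0.001672 A, ∠I = 22.9°.

I = 0.001672∠22.9° A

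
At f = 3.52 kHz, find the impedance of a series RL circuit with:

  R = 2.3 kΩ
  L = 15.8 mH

Step 1 — Angular frequency: ω = 2π·f = 2π·3520 = 2.212e+04 rad/s.
Step 2 — Component impedances:
  R: Z = R = 2300 Ω
  L: Z = jωL = j·2.212e+04·0.0158 = 0 + j349.4 Ω
Step 3 — Series combination: Z_total = R + L = 2300 + j349.4 Ω = 2326∠8.6° Ω.

Z = 2300 + j349.4 Ω = 2326∠8.6° Ω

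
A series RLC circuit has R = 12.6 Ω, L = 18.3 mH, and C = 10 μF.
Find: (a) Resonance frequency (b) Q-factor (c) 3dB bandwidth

Step 1 — Resonance: ω₀ = 1/√(LC) = 1/√(0.0183·1e-05) = 2338 rad/s.
Step 2 — f₀ = ω₀/(2π) = 372 Hz.
Step 3 — Series Q: Q = ω₀L/R = 2338·0.0183/12.6 = 3.395.
Step 4 — Bandwidth: Δω = ω₀/Q = 688.5 rad/s; BW = Δω/(2π) = 109.6 Hz.

(a) f₀ = 372 Hz  (b) Q = 3.395  (c) BW = 109.6 Hz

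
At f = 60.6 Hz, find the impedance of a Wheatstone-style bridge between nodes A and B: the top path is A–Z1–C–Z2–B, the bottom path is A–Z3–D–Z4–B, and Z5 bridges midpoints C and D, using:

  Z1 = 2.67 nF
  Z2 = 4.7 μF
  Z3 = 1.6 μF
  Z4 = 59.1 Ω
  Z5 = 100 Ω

Step 1 — Angular frequency: ω = 2π·f = 2π·60.6 = 380.8 rad/s.
Step 2 — Component impedances:
  Z1: Z = 1/(jωC) = -j/(ω·C) = 0 - j9.836e+05 Ω
  Z2: Z = 1/(jωC) = -j/(ω·C) = 0 - j558.8 Ω
  Z3: Z = 1/(jωC) = -j/(ω·C) = 0 - j1641 Ω
  Z4: Z = R = 59.1 Ω
  Z5: Z = R = 100 Ω
Step 3 — Bridge requires nodal analysis (the Z5 bridge couples midpoints C and D, so the two paths cannot be reduced to a simple series/parallel combination). Setting node B to ground and injecting 1 A at node A, the 3-node admittance system at A, C, D solves to V_A = Z_AB = 57.44 - j1645 Ω = 1646∠-88.0° Ω.

Z = 57.44 - j1645 Ω = 1646∠-88.0° Ω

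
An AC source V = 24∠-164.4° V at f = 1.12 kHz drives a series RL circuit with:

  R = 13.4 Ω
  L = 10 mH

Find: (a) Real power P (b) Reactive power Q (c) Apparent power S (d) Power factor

Step 1 — Angular frequency: ω = 2π·f = 2π·1120 = 7037 rad/s.
Step 2 — Component impedances:
  R: Z = R = 13.4 Ω
  L: Z = jωL = j·7037·0.01 = 0 + j70.37 Ω
Step 3 — Series combination: Z_total = R + L = 13.4 + j70.37 Ω = 71.64∠79.2° Ω.
Step 4 — Source phasor: V = 24∠-164.4° V = -23.12 - j6.454 V.
Step 5 — Current: I = V / Z = -0.1489 + j0.3001 A = 0.335∠116.4° A.
Step 6 — Complex power: S = V·I* = 1.504 + j7.899 VA.
Step 7 — Real power: P = Re(S) = 1.504 W.
Step 8 — Reactive power: Q = Im(S) = 7.899 VAR.
Step 9 — Apparent power: |S| = 8.041 VA.
Step 10 — Power factor: PF = P/|S| = 0.1871 (lagging).

(a) P = 1.504 W  (b) Q = 7.899 VAR  (c) S = 8.041 VA  (d) PF = 0.1871 (lagging)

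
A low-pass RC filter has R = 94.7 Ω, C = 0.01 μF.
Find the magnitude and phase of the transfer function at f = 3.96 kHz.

Step 1 — Angular frequency: ω = 2π·3960 = 2.488e+04 rad/s.
Step 2 — Transfer function: H(jω) = 1/(1 + jωRC).
Step 3 — Denominator: 1 + jωRC = 1 + j·2.488e+04·94.7·1e-08 = 1 + j0.02356.
Step 4 — H = 0.9994 - j0.02355.
Step 5 — Magnitude: |H| = 0.9997 (-0.0 dB); phase: φ = -1.3°.

|H| = 0.9997 (-0.0 dB), φ = -1.3°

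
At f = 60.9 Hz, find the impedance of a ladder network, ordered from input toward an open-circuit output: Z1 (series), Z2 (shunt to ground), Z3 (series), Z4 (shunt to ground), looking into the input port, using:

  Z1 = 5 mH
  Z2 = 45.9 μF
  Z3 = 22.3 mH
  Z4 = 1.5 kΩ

Step 1 — Angular frequency: ω = 2π·f = 2π·60.9 = 382.6 rad/s.
Step 2 — Component impedances:
  Z1: Z = jωL = j·382.6·0.005 = 0 + j1.913 Ω
  Z2: Z = 1/(jωC) = -j/(ω·C) = 0 - j56.94 Ω
  Z3: Z = jωL = j·382.6·0.0223 = 0 + j8.533 Ω
  Z4: Z = R = 1500 Ω
Step 3 — Ladder network (open output): work backward from the far end, alternating series and parallel combinations. Z_in = 2.159 - j54.95 Ω = 55∠-87.8° Ω.

Z = 2.159 - j54.95 Ω = 55∠-87.8° Ω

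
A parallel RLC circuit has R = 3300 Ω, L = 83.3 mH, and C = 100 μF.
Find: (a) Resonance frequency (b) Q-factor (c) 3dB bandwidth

Step 1 — Resonance: ω₀ = 1/√(LC) = 1/√(0.0833·0.0001) = 346.5 rad/s.
Step 2 — f₀ = ω₀/(2π) = 55.14 Hz.
Step 3 — Parallel Q: Q = R/(ω₀L) = 3300/(346.5·0.0833) = 114.3.
Step 4 — Bandwidth: Δω = ω₀/Q = 3.03 rad/s; BW = Δω/(2π) = 0.4823 Hz.

(a) f₀ = 55.14 Hz  (b) Q = 114.3  (c) BW = 0.4823 Hz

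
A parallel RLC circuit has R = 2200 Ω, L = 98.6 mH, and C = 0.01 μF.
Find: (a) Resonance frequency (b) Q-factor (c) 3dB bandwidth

Step 1 — Resonance: ω₀ = 1/√(LC) = 1/√(0.0986·1e-08) = 3.185e+04 rad/s.
Step 2 — f₀ = ω₀/(2π) = 5069 Hz.
Step 3 — Parallel Q: Q = R/(ω₀L) = 2200/(3.185e+04·0.0986) = 0.7006.
Step 4 — Bandwidth: Δω = ω₀/Q = 4.545e+04 rad/s; BW = Δω/(2π) = 7234 Hz.

(a) f₀ = 5069 Hz  (b) Q = 0.7006  (c) BW = 7234 Hz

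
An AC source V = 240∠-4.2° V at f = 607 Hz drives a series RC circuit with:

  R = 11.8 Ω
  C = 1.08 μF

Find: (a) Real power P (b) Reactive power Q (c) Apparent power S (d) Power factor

Step 1 — Angular frequency: ω = 2π·f = 2π·607 = 3814 rad/s.
Step 2 — Component impedances:
  R: Z = R = 11.8 Ω
  C: Z = 1/(jωC) = -j/(ω·C) = 0 - j242.8 Ω
Step 3 — Series combination: Z_total = R + C = 11.8 - j242.8 Ω = 243.1∠-87.2° Ω.
Step 4 — Source phasor: V = 240∠-4.2° V = 239.4 - j17.58 V.
Step 5 — Current: I = V / Z = 0.12 + j0.9801 A = 0.9874∠83.0° A.
Step 6 — Complex power: S = V·I* = 11.5 - j236.7 VA.
Step 7 — Real power: P = Re(S) = 11.5 W.
Step 8 — Reactive power: Q = Im(S) = -236.7 VAR.
Step 9 — Apparent power: |S| = 237 VA.
Step 10 — Power factor: PF = P/|S| = 0.04855 (leading).

(a) P = 11.5 W  (b) Q = -236.7 VAR  (c) S = 237 VA  (d) PF = 0.04855 (leading)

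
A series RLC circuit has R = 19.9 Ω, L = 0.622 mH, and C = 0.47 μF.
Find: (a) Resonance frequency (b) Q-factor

Step 1 — Resonance condition Im(Z)=0 gives ω₀ = 1/√(LC).
Step 2 — ω₀ = 1/√(0.000622·4.7e-07) = 5.849e+04 rad/s.
Step 3 — f₀ = ω₀/(2π) = 9308 Hz.
Step 4 — Series Q: Q = ω₀L/R = 5.849e+04·0.000622/19.9 = 1.828.

(a) f₀ = 9308 Hz  (b) Q = 1.828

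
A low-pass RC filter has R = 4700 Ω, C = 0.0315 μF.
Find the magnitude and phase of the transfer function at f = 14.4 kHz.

Step 1 — Angular frequency: ω = 2π·1.44e+04 = 9.048e+04 rad/s.
Step 2 — Transfer function: H(jω) = 1/(1 + jωRC).
Step 3 — Denominator: 1 + jωRC = 1 + j·9.048e+04·4700·3.15e-08 = 1 + j13.4.
Step 4 — H = 0.005542 - j0.07424.
Step 5 — Magnitude: |H| = 0.07445 (-22.6 dB); phase: φ = -85.7°.

|H| = 0.07445 (-22.6 dB), φ = -85.7°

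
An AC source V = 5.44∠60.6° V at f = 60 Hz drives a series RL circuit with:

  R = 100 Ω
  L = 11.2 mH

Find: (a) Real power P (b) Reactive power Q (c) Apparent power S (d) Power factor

Step 1 — Angular frequency: ω = 2π·f = 2π·60 = 377 rad/s.
Step 2 — Component impedances:
  R: Z = R = 100 Ω
  L: Z = jωL = j·377·0.0112 = 0 + j4.222 Ω
Step 3 — Series combination: Z_total = R + L = 100 + j4.222 Ω = 100.1∠2.4° Ω.
Step 4 — Source phasor: V = 5.44∠60.6° V = 2.671 + j4.739 V.
Step 5 — Current: I = V / Z = 0.02866 + j0.04618 A = 0.05435∠58.2° A.
Step 6 — Complex power: S = V·I* = 0.2954 + j0.01247 VA.
Step 7 — Real power: P = Re(S) = 0.2954 W.
Step 8 — Reactive power: Q = Im(S) = 0.01247 VAR.
Step 9 — Apparent power: |S| = 0.2957 VA.
Step 10 — Power factor: PF = P/|S| = 0.9991 (lagging).

(a) P = 0.2954 W  (b) Q = 0.01247 VAR  (c) S = 0.2957 VA  (d) PF = 0.9991 (lagging)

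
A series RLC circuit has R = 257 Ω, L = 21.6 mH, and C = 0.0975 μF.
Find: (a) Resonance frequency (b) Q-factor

Step 1 — Resonance condition Im(Z)=0 gives ω₀ = 1/√(LC).
Step 2 — ω₀ = 1/√(0.0216·9.75e-08) = 2.179e+04 rad/s.
Step 3 — f₀ = ω₀/(2π) = 3468 Hz.
Step 4 — Series Q: Q = ω₀L/R = 2.179e+04·0.0216/257 = 1.831.

(a) f₀ = 3468 Hz  (b) Q = 1.831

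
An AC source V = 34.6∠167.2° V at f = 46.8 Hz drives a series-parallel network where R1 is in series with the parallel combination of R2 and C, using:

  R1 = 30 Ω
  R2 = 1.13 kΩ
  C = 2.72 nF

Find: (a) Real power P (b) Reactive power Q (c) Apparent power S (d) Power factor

Step 1 — Angular frequency: ω = 2π·f = 2π·46.8 = 294.1 rad/s.
Step 2 — Component impedances:
  R1: Z = R = 30 Ω
  R2: Z = R = 1130 Ω
  C: Z = 1/(jωC) = -j/(ω·C) = 0 - j1.25e+06 Ω
Step 3 — Parallel branch: R2 || C = 1/(1/R2 + 1/C) = 1130 - j1.021 Ω.
Step 4 — Series with R1: Z_total = R1 + (R2 || C) = 1160 - j1.021 Ω = 1160∠-0.1° Ω.
Step 5 — Source phasor: V = 34.6∠167.2° V = -33.74 + j7.666 V.
Step 6 — Current: I = V / Z = -0.02909 + j0.006583 A = 0.02983∠167.3° A.
Step 7 — Complex power: S = V·I* = 1.032 - j0.0009086 VA.
Step 8 — Real power: P = Re(S) = 1.032 W.
Step 9 — Reactive power: Q = Im(S) = -0.0009086 VAR.
Step 10 — Apparent power: |S| = 1.032 VA.
Step 11 — Power factor: PF = P/|S| = 1 (leading).

(a) P = 1.032 W  (b) Q = -0.0009086 VAR  (c) S = 1.032 VA  (d) PF = 1 (leading)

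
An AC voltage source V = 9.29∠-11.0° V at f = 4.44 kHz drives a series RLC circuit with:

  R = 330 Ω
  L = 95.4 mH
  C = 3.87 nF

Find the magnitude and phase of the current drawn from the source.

Step 1 — Angular frequency: ω = 2π·f = 2π·4440 = 2.79e+04 rad/s.
Step 2 — Component impedances:
  R: Z = R = 330 Ω
  L: Z = jωL = j·2.79e+04·0.0954 = 0 + j2661 Ω
  C: Z = 1/(jωC) = -j/(ω·C) = 0 - j9262 Ω
Step 3 — Series combination: Z_total = R + L + C = 330 - j6601 Ω = 6609∠-87.1° Ω.
Step 4 — Source phasor: V = 9.29∠-11.0° V = 9.119 - j1.773 V.
Step 5 — Ohm's law: I = V / Z_total = (9.119 - j1.773) / (330 - j6601) = 0.0003368 + j0.001365 A.
Step 6 — Convert to polar: |I| = 0.001406 A, ∠I = 76.1°.

I = 0.001406∠76.1° A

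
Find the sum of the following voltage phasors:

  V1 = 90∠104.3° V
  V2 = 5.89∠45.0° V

Step 1 — Convert each phasor to rectangular form:
  V1 = 90·(cos(104.3°) + j·sin(104.3°)) = -22.23 + j87.21 V
  V2 = 5.89·(cos(45.0°) + j·sin(45.0°)) = 4.165 + j4.165 V
Step 2 — Sum components: V_total = -18.07 + j91.38 V.
Step 3 — Convert to polar: |V_total| = 93.14 V, ∠V_total = 101.2°.

V_total = 93.14∠101.2° V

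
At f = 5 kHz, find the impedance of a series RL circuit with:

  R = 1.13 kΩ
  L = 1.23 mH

Step 1 — Angular frequency: ω = 2π·f = 2π·5000 = 3.142e+04 rad/s.
Step 2 — Component impedances:
  R: Z = R = 1130 Ω
  L: Z = jωL = j·3.142e+04·0.00123 = 0 + j38.64 Ω
Step 3 — Series combination: Z_total = R + L = 1130 + j38.64 Ω = 1131∠2.0° Ω.

Z = 1130 + j38.64 Ω = 1131∠2.0° Ω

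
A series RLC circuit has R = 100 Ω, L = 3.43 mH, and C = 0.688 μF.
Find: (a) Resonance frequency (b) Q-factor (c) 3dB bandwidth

Step 1 — Resonance condition Im(Z)=0 gives ω₀ = 1/√(LC).
Step 2 — ω₀ = 1/√(0.00343·6.88e-07) = 2.059e+04 rad/s.
Step 3 — f₀ = ω₀/(2π) = 3276 Hz.
Step 4 — Series Q: Q = ω₀L/R = 2.059e+04·0.00343/100 = 0.7061.
Step 5 — 3dB bandwidth: Δω = ω₀/Q = 2.915e+04 rad/s; BW = Δω/(2π) = 4640 Hz.

(a) f₀ = 3276 Hz  (b) Q = 0.7061  (c) BW = 4640 Hz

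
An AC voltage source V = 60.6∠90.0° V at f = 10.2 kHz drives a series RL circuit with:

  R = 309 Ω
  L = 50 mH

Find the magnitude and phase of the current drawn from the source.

Step 1 — Angular frequency: ω = 2π·f = 2π·1.02e+04 = 6.409e+04 rad/s.
Step 2 — Component impedances:
  R: Z = R = 309 Ω
  L: Z = jωL = j·6.409e+04·0.05 = 0 + j3204 Ω
Step 3 — Series combination: Z_total = R + L = 309 + j3204 Ω = 3219∠84.5° Ω.
Step 4 — Source phasor: V = 60.6∠90.0° V = 0 + j60.6 V.
Step 5 — Ohm's law: I = V / Z_total = (0 + j60.6) / (309 + j3204) = 0.01874 + j0.001807 A.
Step 6 — Convert to polar: |I| = 0.01882 A, ∠I = 5.5°.

I = 0.01882∠5.5° A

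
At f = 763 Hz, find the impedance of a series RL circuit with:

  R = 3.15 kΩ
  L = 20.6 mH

Step 1 — Angular frequency: ω = 2π·f = 2π·763 = 4794 rad/s.
Step 2 — Component impedances:
  R: Z = R = 3150 Ω
  L: Z = jωL = j·4794·0.0206 = 0 + j98.76 Ω
Step 3 — Series combination: Z_total = R + L = 3150 + j98.76 Ω = 3152∠1.8° Ω.

Z = 3150 + j98.76 Ω = 3152∠1.8° Ω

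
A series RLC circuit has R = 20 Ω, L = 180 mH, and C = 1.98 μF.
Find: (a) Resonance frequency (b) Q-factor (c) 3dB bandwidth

Step 1 — Resonance: ω₀ = 1/√(LC) = 1/√(0.18·1.98e-06) = 1675 rad/s.
Step 2 — f₀ = ω₀/(2π) = 266.6 Hz.
Step 3 — Series Q: Q = ω₀L/R = 1675·0.18/20 = 15.08.
Step 4 — Bandwidth: Δω = ω₀/Q = 111.1 rad/s; BW = Δω/(2π) = 17.68 Hz.

(a) f₀ = 266.6 Hz  (b) Q = 15.08  (c) BW = 17.68 Hz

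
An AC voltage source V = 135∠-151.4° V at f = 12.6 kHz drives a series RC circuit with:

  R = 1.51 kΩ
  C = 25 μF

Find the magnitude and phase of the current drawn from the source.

Step 1 — Angular frequency: ω = 2π·f = 2π·1.26e+04 = 7.917e+04 rad/s.
Step 2 — Component impedances:
  R: Z = R = 1510 Ω
  C: Z = 1/(jωC) = -j/(ω·C) = 0 - j0.5053 Ω
Step 3 — Series combination: Z_total = R + C = 1510 - j0.5053 Ω = 1510∠-0.0° Ω.
Step 4 — Source phasor: V = 135∠-151.4° V = -118.5 - j64.62 V.
Step 5 — Ohm's law: I = V / Z_total = (-118.5 - j64.62) / (1510 - j0.5053) = -0.07848 - j0.04282 A.
Step 6 — Convert to polar: |I| = 0.0894 A, ∠I = -151.4°.

I = 0.0894∠-151.4° A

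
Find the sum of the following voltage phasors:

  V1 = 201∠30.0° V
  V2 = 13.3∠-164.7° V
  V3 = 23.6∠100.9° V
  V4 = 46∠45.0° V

Step 1 — Convert each phasor to rectangular form:
  V1 = 201·(cos(30.0°) + j·sin(30.0°)) = 174.1 + j100.5 V
  V2 = 13.3·(cos(-164.7°) + j·sin(-164.7°)) = -12.83 - j3.51 V
  V3 = 23.6·(cos(100.9°) + j·sin(100.9°)) = -4.463 + j23.17 V
  V4 = 46·(cos(45.0°) + j·sin(45.0°)) = 32.53 + j32.53 V
Step 2 — Sum components: V_total = 189.3 + j152.7 V.
Step 3 — Convert to polar: |V_total| = 243.2 V, ∠V_total = 38.9°.

V_total = 243.2∠38.9° V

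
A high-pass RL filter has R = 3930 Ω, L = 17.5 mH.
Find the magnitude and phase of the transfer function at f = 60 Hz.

Step 1 — Angular frequency: ω = 2π·60 = 377 rad/s.
Step 2 — Transfer function: H(jω) = jωL/(R + jωL).
Step 3 — Numerator jωL = j·6.597; denominator R + jωL = 3930 + j6.597.
Step 4 — H = 2.818e-06 + j0.001679.
Step 5 — Magnitude: |H| = 0.001679 (-55.5 dB); phase: φ = 89.9°.

|H| = 0.001679 (-55.5 dB), φ = 89.9°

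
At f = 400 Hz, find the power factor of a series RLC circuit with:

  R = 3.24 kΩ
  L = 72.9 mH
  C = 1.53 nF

Step 1 — Angular frequency: ω = 2π·f = 2π·400 = 2513 rad/s.
Step 2 — Component impedances:
  R: Z = R = 3240 Ω
  L: Z = jωL = j·2513·0.0729 = 0 + j183.2 Ω
  C: Z = 1/(jωC) = -j/(ω·C) = 0 - j2.601e+05 Ω
Step 3 — Series combination: Z_total = R + L + C = 3240 - j2.599e+05 Ω = 2.599e+05∠-89.3° Ω.
Step 4 — Power factor: PF = cos(φ) = Re(Z)/|Z| = 3240/2.599e+05 = 0.01247.
Step 5 — Type: Im(Z) = -2.599e+05 ⇒ leading (phase φ = -89.3°).

PF = 0.01247 (leading, φ = -89.3°)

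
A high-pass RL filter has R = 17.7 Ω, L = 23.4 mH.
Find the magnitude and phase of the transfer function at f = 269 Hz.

Step 1 — Angular frequency: ω = 2π·269 = 1690 rad/s.
Step 2 — Transfer function: H(jω) = jωL/(R + jωL).
Step 3 — Numerator jωL = j·39.55; denominator R + jωL = 17.7 + j39.55.
Step 4 — H = 0.8331 + j0.3729.
Step 5 — Magnitude: |H| = 0.9128 (-0.8 dB); phase: φ = 24.1°.

|H| = 0.9128 (-0.8 dB), φ = 24.1°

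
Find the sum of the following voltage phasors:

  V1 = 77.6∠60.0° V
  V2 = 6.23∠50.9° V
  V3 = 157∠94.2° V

Step 1 — Convert each phasor to rectangular form:
  V1 = 77.6·(cos(60.0°) + j·sin(60.0°)) = 38.8 + j67.2 V
  V2 = 6.23·(cos(50.9°) + j·sin(50.9°)) = 3.929 + j4.835 V
  V3 = 157·(cos(94.2°) + j·sin(94.2°)) = -11.5 + j156.6 V
Step 2 — Sum components: V_total = 31.23 + j228.6 V.
Step 3 — Convert to polar: |V_total| = 230.7 V, ∠V_total = 82.2°.

V_total = 230.7∠82.2° V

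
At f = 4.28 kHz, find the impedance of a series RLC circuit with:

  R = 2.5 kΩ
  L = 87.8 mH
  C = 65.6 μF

Step 1 — Angular frequency: ω = 2π·f = 2π·4280 = 2.689e+04 rad/s.
Step 2 — Component impedances:
  R: Z = R = 2500 Ω
  L: Z = jωL = j·2.689e+04·0.0878 = 0 + j2361 Ω
  C: Z = 1/(jωC) = -j/(ω·C) = 0 - j0.5669 Ω
Step 3 — Series combination: Z_total = R + L + C = 2500 + j2361 Ω = 3438∠43.4° Ω.

Z = 2500 + j2361 Ω = 3438∠43.4° Ω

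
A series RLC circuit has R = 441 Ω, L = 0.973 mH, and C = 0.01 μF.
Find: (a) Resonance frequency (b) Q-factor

Step 1 — Resonance condition Im(Z)=0 gives ω₀ = 1/√(LC).
Step 2 — ω₀ = 1/√(0.000973·1e-08) = 3.206e+05 rad/s.
Step 3 — f₀ = ω₀/(2π) = 5.102e+04 Hz.
Step 4 — Series Q: Q = ω₀L/R = 3.206e+05·0.000973/441 = 0.7073.

(a) f₀ = 5.102e+04 Hz  (b) Q = 0.7073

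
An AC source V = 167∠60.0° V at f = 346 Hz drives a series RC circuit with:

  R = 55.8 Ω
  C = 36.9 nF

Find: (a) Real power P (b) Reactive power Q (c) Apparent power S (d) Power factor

Step 1 — Angular frequency: ω = 2π·f = 2π·346 = 2174 rad/s.
Step 2 — Component impedances:
  R: Z = R = 55.8 Ω
  C: Z = 1/(jωC) = -j/(ω·C) = 0 - j1.247e+04 Ω
Step 3 — Series combination: Z_total = R + C = 55.8 - j1.247e+04 Ω = 1.247e+04∠-89.7° Ω.
Step 4 — Source phasor: V = 167∠60.0° V = 83.5 + j144.6 V.
Step 5 — Current: I = V / Z = -0.01157 + j0.00675 A = 0.0134∠149.7° A.
Step 6 — Complex power: S = V·I* = 0.01001 - j2.237 VA.
Step 7 — Real power: P = Re(S) = 0.01001 W.
Step 8 — Reactive power: Q = Im(S) = -2.237 VAR.
Step 9 — Apparent power: |S| = 2.237 VA.
Step 10 — Power factor: PF = P/|S| = 0.004476 (leading).

(a) P = 0.01001 W  (b) Q = -2.237 VAR  (c) S = 2.237 VA  (d) PF = 0.004476 (leading)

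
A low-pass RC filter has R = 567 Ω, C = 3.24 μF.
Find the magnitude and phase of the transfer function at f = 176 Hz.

Step 1 — Angular frequency: ω = 2π·176 = 1106 rad/s.
Step 2 — Transfer function: H(jω) = 1/(1 + jωRC).
Step 3 — Denominator: 1 + jωRC = 1 + j·1106·567·3.24e-06 = 1 + j2.032.
Step 4 — H = 0.195 - j0.3962.
Step 5 — Magnitude: |H| = 0.4416 (-7.1 dB); phase: φ = -63.8°.

|H| = 0.4416 (-7.1 dB), φ = -63.8°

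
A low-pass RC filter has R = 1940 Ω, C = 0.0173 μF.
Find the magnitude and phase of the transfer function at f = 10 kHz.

Step 1 — Angular frequency: ω = 2π·1e+04 = 6.283e+04 rad/s.
Step 2 — Transfer function: H(jω) = 1/(1 + jωRC).
Step 3 — Denominator: 1 + jωRC = 1 + j·6.283e+04·1940·1.73e-08 = 1 + j2.109.
Step 4 — H = 0.1836 - j0.3872.
Step 5 — Magnitude: |H| = 0.4285 (-7.4 dB); phase: φ = -64.6°.

|H| = 0.4285 (-7.4 dB), φ = -64.6°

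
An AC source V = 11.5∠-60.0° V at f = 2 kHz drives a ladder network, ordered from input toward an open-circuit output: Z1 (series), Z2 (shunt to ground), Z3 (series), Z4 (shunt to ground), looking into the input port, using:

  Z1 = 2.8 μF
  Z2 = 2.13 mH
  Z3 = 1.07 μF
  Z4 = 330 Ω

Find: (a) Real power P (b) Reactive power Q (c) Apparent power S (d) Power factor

Step 1 — Angular frequency: ω = 2π·f = 2π·2000 = 1.257e+04 rad/s.
Step 2 — Component impedances:
  Z1: Z = 1/(jωC) = -j/(ω·C) = 0 - j28.42 Ω
  Z2: Z = jωL = j·1.257e+04·0.00213 = 0 + j26.77 Ω
  Z3: Z = 1/(jωC) = -j/(ω·C) = 0 - j74.37 Ω
  Z4: Z = R = 330 Ω
Step 3 — Ladder network (open output): work backward from the far end, alternating series and parallel combinations. Z_in = 2.127 - j1.347 Ω = 2.518∠-32.4° Ω.
Step 4 — Source phasor: V = 11.5∠-60.0° V = 5.75 - j9.959 V.
Step 5 — Current: I = V / Z = 4.046 - j2.119 A = 4.568∠-27.6° A.
Step 6 — Complex power: S = V·I* = 44.37 - j28.11 VA.
Step 7 — Real power: P = Re(S) = 44.37 W.
Step 8 — Reactive power: Q = Im(S) = -28.11 VAR.
Step 9 — Apparent power: |S| = 52.53 VA.
Step 10 — Power factor: PF = P/|S| = 0.8447 (leading).

(a) P = 44.37 W  (b) Q = -28.11 VAR  (c) S = 52.53 VA  (d) PF = 0.8447 (leading)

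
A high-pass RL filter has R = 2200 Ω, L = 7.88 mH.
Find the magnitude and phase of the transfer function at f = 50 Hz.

Step 1 — Angular frequency: ω = 2π·50 = 314.2 rad/s.
Step 2 — Transfer function: H(jω) = jωL/(R + jωL).
Step 3 — Numerator jωL = j·2.476; denominator R + jωL = 2200 + j2.476.
Step 4 — H = 1.266e-06 + j0.001125.
Step 5 — Magnitude: |H| = 0.001125 (-59.0 dB); phase: φ = 89.9°.

|H| = 0.001125 (-59.0 dB), φ = 89.9°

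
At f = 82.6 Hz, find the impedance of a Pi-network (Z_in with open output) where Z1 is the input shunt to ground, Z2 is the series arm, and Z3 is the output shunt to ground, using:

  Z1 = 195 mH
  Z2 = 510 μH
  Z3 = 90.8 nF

Step 1 — Angular frequency: ω = 2π·f = 2π·82.6 = 519 rad/s.
Step 2 — Component impedances:
  Z1: Z = jωL = j·519·0.195 = 0 + j101.2 Ω
  Z2: Z = jωL = j·519·0.00051 = 0 + j0.2647 Ω
  Z3: Z = 1/(jωC) = -j/(ω·C) = 0 - j2.122e+04 Ω
Step 3 — With open output, the series arm Z2 and the output shunt Z3 appear in series to ground: Z2 + Z3 = 0 - j2.122e+04 Ω.
Step 4 — Parallel with input shunt Z1: Z_in = Z1 || (Z2 + Z3) = 0 + j101.7 Ω = 101.7∠90.0° Ω.

Z = 0 + j101.7 Ω = 101.7∠90.0° Ω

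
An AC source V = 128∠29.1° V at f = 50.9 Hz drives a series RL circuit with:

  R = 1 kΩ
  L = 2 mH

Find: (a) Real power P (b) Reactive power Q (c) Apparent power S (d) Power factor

Step 1 — Angular frequency: ω = 2π·f = 2π·50.9 = 319.8 rad/s.
Step 2 — Component impedances:
  R: Z = R = 1000 Ω
  L: Z = jωL = j·319.8·0.002 = 0 + j0.6396 Ω
Step 3 — Series combination: Z_total = R + L = 1000 + j0.6396 Ω = 1000∠0.0° Ω.
Step 4 — Source phasor: V = 128∠29.1° V = 111.8 + j62.25 V.
Step 5 — Current: I = V / Z = 0.1119 + j0.06218 A = 0.128∠29.1° A.
Step 6 — Complex power: S = V·I* = 16.38 + j0.01048 VA.
Step 7 — Real power: P = Re(S) = 16.38 W.
Step 8 — Reactive power: Q = Im(S) = 0.01048 VAR.
Step 9 — Apparent power: |S| = 16.38 VA.
Step 10 — Power factor: PF = P/|S| = 1 (lagging).

(a) P = 16.38 W  (b) Q = 0.01048 VAR  (c) S = 16.38 VA  (d) PF = 1 (lagging)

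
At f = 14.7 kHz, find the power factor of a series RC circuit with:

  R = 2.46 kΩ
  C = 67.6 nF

Step 1 — Angular frequency: ω = 2π·f = 2π·1.47e+04 = 9.236e+04 rad/s.
Step 2 — Component impedances:
  R: Z = R = 2460 Ω
  C: Z = 1/(jωC) = -j/(ω·C) = 0 - j160.2 Ω
Step 3 — Series combination: Z_total = R + C = 2460 - j160.2 Ω = 2465∠-3.7° Ω.
Step 4 — Power factor: PF = cos(φ) = Re(Z)/|Z| = 2460/2465.2 = 0.9979.
Step 5 — Type: Im(Z) = -160.2 ⇒ leading (phase φ = -3.7°).

PF = 0.9979 (leading, φ = -3.7°)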